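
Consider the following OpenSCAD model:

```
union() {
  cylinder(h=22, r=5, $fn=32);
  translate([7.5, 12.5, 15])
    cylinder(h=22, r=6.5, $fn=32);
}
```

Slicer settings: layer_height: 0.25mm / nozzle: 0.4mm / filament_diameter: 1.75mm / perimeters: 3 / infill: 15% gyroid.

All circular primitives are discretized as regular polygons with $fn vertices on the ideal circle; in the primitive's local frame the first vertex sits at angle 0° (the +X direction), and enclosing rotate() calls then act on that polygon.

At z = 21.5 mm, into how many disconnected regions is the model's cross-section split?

At z = 21.5 mm: the cylinder: section is a regular 32-gon, circumradius r=5; the cylinder at (7.5, 12.5): section is a regular 32-gon, circumradius r=6.5; Merging all regions: the 2 present regions are separate (no shared area or edge), so areas and boundary lengths simply add and each stays a separate island — 2 connected regions. The result has 2 disconnected regions.

2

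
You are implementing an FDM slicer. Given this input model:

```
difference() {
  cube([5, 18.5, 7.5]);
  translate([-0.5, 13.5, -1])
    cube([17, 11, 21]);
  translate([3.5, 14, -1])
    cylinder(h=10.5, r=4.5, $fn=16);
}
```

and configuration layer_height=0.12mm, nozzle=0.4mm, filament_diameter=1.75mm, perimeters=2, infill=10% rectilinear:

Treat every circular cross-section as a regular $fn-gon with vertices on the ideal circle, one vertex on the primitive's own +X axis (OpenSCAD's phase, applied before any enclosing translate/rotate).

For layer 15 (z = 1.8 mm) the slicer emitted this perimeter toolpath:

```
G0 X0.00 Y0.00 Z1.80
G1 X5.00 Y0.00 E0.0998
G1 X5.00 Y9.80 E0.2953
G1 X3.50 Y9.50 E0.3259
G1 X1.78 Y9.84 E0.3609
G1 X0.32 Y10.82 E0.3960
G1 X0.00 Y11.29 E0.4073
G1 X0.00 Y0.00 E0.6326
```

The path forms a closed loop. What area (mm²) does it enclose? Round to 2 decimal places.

49.73 mm²

Apply the shoelace formula to the sequence of (X, Y) vertices; enclosed area = 49.73 mm².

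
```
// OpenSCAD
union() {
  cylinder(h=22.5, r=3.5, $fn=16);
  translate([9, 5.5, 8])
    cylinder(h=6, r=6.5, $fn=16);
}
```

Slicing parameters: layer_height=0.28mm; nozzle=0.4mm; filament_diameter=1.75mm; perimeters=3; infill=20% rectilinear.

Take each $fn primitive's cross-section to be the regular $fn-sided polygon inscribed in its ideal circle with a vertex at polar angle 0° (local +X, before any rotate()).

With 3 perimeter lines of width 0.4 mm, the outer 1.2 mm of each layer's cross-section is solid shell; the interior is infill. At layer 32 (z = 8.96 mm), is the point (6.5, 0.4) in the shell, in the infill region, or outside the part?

At z = 8.96 mm: the r=3.5 cylinder gives a regular 16-gon of circumradius 3.5 (constant along its height); the cylinder at (9, 5.5): section is a regular 16-gon, circumradius r=6.5; Combining (union): the 2 present regions are separate (no shared area or edge), so areas and boundary lengths simply add and each stays a separate island — 2 connected regions. Overall, the cross-section has 2 separate islands. The nearest boundary edge runs (6.51, -0.51)→(4.40, 0.90); distance from the point to it = 0.75 mm. (Shell/infill is judged within the island containing the point — the largest one.) The point is inside the cross-section, 0.75 mm from the nearest boundary — within the 1.2 mm shell band (3 × 0.4).

shell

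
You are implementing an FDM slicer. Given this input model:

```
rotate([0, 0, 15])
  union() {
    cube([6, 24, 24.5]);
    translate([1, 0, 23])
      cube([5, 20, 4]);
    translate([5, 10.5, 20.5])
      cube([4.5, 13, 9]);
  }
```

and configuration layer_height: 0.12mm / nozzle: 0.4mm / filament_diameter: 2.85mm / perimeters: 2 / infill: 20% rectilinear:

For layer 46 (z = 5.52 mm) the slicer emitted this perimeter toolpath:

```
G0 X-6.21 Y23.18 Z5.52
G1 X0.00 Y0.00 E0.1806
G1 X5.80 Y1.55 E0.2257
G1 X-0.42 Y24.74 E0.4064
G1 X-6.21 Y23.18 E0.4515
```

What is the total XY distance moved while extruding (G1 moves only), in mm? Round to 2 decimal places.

60.01 mm

Sum the Euclidean lengths of each G1 segment: total = 60.01 mm.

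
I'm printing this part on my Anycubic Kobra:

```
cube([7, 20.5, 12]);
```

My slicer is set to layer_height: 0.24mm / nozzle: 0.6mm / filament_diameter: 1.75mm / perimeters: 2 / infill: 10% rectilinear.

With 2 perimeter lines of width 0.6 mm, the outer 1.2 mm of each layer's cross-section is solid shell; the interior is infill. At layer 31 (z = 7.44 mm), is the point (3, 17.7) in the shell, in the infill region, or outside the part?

At z = 7.44 mm: the 7×20.5 cube contributes its full rectangle. Overall, the cross-section is a single solid region. The nearest boundary edge runs (7.00, 20.50)→(0.00, 20.50); distance from the point to it = 2.80 mm. The point is inside the cross-section and 2.80 mm from the nearest boundary — more than the 1.2 mm shell width (2 × 0.6), so it's in the infill interior.

infill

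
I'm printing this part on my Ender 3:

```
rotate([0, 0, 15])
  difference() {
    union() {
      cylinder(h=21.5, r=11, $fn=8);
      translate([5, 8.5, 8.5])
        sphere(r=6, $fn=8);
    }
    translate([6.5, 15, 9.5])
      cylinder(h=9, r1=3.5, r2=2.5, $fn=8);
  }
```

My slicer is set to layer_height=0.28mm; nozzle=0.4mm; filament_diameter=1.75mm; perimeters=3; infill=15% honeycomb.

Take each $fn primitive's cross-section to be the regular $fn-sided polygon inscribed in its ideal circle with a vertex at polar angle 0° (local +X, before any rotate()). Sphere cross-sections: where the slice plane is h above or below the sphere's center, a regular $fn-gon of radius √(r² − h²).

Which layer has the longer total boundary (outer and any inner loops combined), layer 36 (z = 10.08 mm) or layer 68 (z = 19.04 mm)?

layer 36 (z = 10.08 mm)

Layer 36 (z = 10.08): the r=11 cylinder gives a regular 8-gon of circumradius 11 (constant along its height) (perimeter = 2·8·11.000·sin(180°/8) = 67.35 mm); the r=6 sphere at (5, 8.5) contributes a regular 8-gon of circumradius √(6²−1.58²) = 5.788 (perimeter = 2·8·5.788·sin(180°/8) = 35.44 mm); Taking the union: the regions partially overlap (shared area 48.48 mm²), so the edge portions inside another operand are dropped and the merged outline is re-measured after clipping — boundary = 75.05 mm; the cone at (6.5, 15) (r1=3.5→r2=2.5) has section circumradius 3.436 here — a regular 8-gon (perimeter = 2·8·3.436·sin(180°/8) = 21.04 mm); Taking the first minus the rest: starting from the result so far, the cone at (6.5, 15) partially overlaps it — only the 7.73 mm² overlap (of its 33.38 mm²) is removed, clipping the outline — boundary = 75.82 mm; (rotated 15° about Z; rotation is an isometry so areas/perimeters/island counts are preserved). So its perimeter = 75.82 mm. Layer 68 (z = 19.04): the cylinder: section is a regular 8-gon, circumradius r=11 (perimeter = 2·8·11.000·sin(180°/8) = 67.35 mm); the sphere at (5, 8.5) is absent (|z−center|=10.540 > r=6); Taking the union: only the r=11 cylinder is present, so the union is just that shape — boundary = 67.35 mm; the cone at (6.5, 15) is not intersected at this z (z outside [9.5, 18.5]); Subtracting the remaining from the first: none of the subtracted shapes is present at this height, so that combined region is unchanged — boundary = 67.35 mm; (whole slice rotated 15° about Z — lengths, areas and connectivity unchanged). So its perimeter = 67.35 mm. Layer 36 is larger (75.82 vs 67.35 mm).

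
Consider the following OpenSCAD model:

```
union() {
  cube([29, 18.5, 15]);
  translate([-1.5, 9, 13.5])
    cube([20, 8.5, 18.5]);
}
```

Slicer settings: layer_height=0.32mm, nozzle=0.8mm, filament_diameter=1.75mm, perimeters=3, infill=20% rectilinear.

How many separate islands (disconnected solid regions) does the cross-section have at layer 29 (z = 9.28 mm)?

At z = 9.28 mm: the cube (footprint 29×18.5) is included at this height; the cube at (-1.5, 9) does not reach this height (z outside [13.5, 32]); Taking the union: only the 29×18.5 cube is present, so the union is just that shape — 1 connected region. Overall, the cross-section is a single solid region. Island count = 1.

1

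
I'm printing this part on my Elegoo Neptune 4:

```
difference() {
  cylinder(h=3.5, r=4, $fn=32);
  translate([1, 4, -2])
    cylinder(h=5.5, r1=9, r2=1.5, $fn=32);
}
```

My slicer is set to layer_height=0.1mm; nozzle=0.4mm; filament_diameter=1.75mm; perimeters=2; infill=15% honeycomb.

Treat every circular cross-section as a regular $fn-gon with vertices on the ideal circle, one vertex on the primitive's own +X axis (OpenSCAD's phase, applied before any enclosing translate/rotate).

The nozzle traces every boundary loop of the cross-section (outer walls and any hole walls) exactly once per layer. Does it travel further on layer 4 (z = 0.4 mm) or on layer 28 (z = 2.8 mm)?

Layer 4 (z = 0.4): the r=4 cylinder contributes a regular 32-gon of circumradius 4 (perimeter = 2·32·4.000·sin(180°/32) = 25.09 mm); the cone at (1, 4): at t=0.436 of its height the radius interpolates to r₁+(r₂−r₁)t = 5.727, giving a regular 32-gon of that circumradius (perimeter = 2·32·5.727·sin(180°/32) = 35.93 mm); Subtracting the remaining from the first: starting from the r=4 cylinder, the cone at (1, 4) partially overlaps it — only the 33.58 mm² overlap (of its 102.39 mm²) is removed, clipping the outline — boundary = 21.46 mm. So its perimeter = 21.46 mm. Layer 28 (z = 2.8): the cylinder: section is a regular 32-gon, circumradius r=4 (perimeter = 2·32·4.000·sin(180°/32) = 25.09 mm); the cone at (1, 4): at t=0.873 of its height the radius interpolates to r₁+(r₂−r₁)t = 2.455, giving a regular 32-gon of that circumradius (perimeter = 2·32·2.455·sin(180°/32) = 15.40 mm); After the difference (first − rest): starting from the r=4 cylinder, the cone at (1, 4) partially overlaps it — only the 7.54 mm² overlap (of its 18.81 mm²) is removed, clipping the outline — boundary = 26.14 mm. So its perimeter = 26.14 mm. Layer 28 is larger (26.14 vs 21.46 mm).

layer 28 (z = 2.8 mm)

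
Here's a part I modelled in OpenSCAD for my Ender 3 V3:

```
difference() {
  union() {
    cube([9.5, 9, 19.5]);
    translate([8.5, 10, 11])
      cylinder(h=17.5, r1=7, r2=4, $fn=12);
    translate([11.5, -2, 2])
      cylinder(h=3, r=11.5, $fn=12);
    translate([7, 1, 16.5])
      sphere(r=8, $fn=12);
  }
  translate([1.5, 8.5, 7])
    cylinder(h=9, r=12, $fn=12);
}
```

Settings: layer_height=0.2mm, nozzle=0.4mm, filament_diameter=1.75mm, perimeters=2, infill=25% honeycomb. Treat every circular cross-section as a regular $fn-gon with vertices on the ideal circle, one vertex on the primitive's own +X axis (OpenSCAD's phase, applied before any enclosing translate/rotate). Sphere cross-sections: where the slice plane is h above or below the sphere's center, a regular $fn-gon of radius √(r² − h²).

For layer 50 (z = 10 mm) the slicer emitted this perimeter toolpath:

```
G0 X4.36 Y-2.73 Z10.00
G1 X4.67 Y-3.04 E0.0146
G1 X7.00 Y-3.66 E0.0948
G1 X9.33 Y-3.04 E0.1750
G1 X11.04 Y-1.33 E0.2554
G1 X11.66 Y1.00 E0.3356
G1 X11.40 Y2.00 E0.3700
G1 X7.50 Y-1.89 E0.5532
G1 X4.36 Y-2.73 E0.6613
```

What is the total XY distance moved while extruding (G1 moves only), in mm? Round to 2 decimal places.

Sum the Euclidean lengths of each G1 segment: total = 19.88 mm.

19.88 mm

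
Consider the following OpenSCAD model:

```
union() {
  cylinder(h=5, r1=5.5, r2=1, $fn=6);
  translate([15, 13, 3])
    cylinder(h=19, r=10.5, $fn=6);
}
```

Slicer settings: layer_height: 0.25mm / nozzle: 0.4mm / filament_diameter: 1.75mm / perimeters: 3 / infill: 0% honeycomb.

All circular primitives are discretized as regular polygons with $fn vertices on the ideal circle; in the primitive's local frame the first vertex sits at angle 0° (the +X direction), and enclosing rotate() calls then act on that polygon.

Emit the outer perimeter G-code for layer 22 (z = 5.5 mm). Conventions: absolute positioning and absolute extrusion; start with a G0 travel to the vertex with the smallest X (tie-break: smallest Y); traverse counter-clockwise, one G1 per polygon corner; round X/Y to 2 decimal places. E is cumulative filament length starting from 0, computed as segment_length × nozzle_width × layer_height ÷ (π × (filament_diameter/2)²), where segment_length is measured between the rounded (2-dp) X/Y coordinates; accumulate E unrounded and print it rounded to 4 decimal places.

G0 X4.50 Y13.00 Z5.50
G1 X9.75 Y3.91 E0.4364
G1 X20.25 Y3.91 E0.8730
G1 X25.50 Y13.00 E1.3094
G1 X20.25 Y22.09 E1.7458
G1 X9.75 Y22.09 E2.1823
G1 X4.50 Y13.00 E2.6188

At z = 5.5 mm: the cone does not reach this height (z outside [0, 5]); the r=10.5 cylinder at (15, 13) gives a regular 6-gon of circumradius 10.5 (constant along its height); Combining (union): only the r=10.5 cylinder at (15, 13) is present, so the union is just that shape — 1 connected region. The outline is a single polygon with 6 vertices. Extrusion per mm of travel: 0.4 × 0.25 / (π × 0.875²) = 0.041575. Accumulating E over each segment gives final E = 2.6188.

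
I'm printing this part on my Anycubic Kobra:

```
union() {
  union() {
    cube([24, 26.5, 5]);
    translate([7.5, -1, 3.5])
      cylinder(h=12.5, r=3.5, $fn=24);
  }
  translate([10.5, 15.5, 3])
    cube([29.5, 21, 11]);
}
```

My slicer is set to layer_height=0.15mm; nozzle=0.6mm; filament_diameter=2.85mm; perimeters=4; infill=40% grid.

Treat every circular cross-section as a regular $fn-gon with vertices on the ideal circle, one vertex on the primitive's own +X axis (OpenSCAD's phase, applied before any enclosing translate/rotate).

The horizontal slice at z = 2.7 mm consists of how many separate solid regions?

1

At z = 2.7 mm: the cube (footprint 24×26.5) is included at this height; the cylinder at (7.5, -1) is not intersected at this z (z outside [3.5, 16]); Combining (union): only the 24×26.5 cube is present, so the union is just that shape — 1 connected region; the cube at (10.5, 15.5) does not reach this height (z outside [3, 14]); Merging all regions: only the result so far is present, so the union is just that shape — 1 connected region. The result has 1 disconnected region.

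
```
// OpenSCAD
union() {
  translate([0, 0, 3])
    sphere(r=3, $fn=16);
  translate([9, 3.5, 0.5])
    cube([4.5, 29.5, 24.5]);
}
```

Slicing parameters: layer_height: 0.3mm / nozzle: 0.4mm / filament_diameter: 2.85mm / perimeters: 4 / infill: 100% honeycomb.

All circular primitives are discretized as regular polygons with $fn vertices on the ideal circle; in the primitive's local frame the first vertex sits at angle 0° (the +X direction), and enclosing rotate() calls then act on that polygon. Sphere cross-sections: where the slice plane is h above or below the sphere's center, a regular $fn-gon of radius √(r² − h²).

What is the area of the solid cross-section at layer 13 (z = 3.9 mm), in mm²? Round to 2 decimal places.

At z = 3.9 mm: the r=3 sphere contributes a regular 16-gon of circumradius √(3²−0.9²) = 2.862 (area = (16/2)·2.862²·sin(360°/16) = 25.07 mm²); the cube at (9, 3.5) is present — its section is the full 4.5×29.5 rectangle (area 132.75 mm²); Merging all regions: the 2 present regions are separate (no shared area or edge), so areas and boundary lengths simply add and each stays a separate island — area = 157.82 mm². Overall, the cross-section has 2 separate islands. Net area = 157.82 mm².

157.82 mm²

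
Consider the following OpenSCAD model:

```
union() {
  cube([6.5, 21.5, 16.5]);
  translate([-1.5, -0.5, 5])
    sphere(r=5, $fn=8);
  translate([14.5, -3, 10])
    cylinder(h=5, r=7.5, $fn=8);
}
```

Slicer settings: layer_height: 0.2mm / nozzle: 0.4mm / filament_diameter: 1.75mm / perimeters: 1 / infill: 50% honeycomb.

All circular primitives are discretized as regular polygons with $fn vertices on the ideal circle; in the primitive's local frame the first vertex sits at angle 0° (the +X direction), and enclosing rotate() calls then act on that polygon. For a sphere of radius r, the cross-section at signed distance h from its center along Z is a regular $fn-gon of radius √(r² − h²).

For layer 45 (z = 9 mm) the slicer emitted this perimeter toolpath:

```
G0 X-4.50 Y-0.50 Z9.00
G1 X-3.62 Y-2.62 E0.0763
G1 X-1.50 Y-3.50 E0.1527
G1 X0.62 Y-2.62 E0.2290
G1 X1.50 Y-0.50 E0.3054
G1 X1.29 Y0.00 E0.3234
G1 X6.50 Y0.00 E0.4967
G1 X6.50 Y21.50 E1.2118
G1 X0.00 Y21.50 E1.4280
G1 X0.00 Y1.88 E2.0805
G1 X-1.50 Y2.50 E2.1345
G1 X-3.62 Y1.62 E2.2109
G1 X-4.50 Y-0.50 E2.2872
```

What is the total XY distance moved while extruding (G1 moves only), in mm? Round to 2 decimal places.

Sum the Euclidean lengths of each G1 segment: total = 68.77 mm.

68.77 mm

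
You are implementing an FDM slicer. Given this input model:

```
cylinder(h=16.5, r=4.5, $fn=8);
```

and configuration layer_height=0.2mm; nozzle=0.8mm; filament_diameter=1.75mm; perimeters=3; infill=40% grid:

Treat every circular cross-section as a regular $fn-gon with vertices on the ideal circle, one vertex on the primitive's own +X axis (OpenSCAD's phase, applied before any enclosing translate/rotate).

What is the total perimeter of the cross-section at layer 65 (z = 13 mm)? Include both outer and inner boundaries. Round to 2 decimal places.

At z = 13 mm: the cylinder: section is a regular 8-gon, circumradius r=4.5 (perimeter = 2·8·4.500·sin(180°/8) = 27.55 mm). Overall, the cross-section is a single solid region. Total boundary length (outer) = 27.55 mm.

27.55 mm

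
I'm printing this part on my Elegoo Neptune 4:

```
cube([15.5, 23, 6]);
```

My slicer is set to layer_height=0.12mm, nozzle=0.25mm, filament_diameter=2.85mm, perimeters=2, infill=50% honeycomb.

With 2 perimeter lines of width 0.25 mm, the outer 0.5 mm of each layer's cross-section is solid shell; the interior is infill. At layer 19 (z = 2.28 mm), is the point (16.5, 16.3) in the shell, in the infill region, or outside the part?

At z = 2.28 mm: the 15.5×23 cube contributes its full rectangle. Overall, the cross-section is a single solid region. The nearest boundary edge runs (15.50, 0.00)→(15.50, 23.00); distance from the point to it = 1.00 mm. The point is not inside any of the regions above, so it lies outside the cross-section (1.00 mm from the nearest boundary).

outside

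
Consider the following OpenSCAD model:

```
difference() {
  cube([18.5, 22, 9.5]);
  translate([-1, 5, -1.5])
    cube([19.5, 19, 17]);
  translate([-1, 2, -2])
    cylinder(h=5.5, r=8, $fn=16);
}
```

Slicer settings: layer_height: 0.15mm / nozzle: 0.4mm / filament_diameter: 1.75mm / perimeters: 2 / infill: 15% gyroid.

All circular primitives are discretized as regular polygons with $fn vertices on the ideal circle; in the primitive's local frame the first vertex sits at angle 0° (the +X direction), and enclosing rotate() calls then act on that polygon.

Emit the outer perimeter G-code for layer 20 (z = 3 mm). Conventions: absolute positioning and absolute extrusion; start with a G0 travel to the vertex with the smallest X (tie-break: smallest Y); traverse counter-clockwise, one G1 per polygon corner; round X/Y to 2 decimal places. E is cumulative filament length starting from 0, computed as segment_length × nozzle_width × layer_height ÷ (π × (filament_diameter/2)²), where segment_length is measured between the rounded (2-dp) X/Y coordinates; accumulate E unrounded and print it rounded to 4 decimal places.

G0 X6.40 Y5.00 Z3.00
G1 X7.00 Y2.00 E0.0763
G1 X6.60 Y0.00 E0.1272
G1 X18.50 Y0.00 E0.4240
G1 X18.50 Y5.00 E0.5488
G1 X6.40 Y5.00 E0.8506

At z = 3 mm: the cube (footprint 18.5×22) is included at this height; the cube at (-1, 5) (footprint 19.5×19) is included at this height; the cylinder at (-1, 2): section is a regular 16-gon, circumradius r=8; After the difference (first − rest): starting from the 18.5×22 cube, the 19.5×19 cube at (-1, 5) partially overlaps it — only the 314.50 mm² overlap (of its 370.50 mm²) is removed, clipping the outline; the r=8 cylinder at (-1, 2) partially overlaps it — only the 33.71 mm² overlap (of its 195.93 mm²) is removed, clipping the outline — 1 connected region. The outline is a single polygon with 5 vertices. Extrusion per mm of travel: 0.4 × 0.15 / (π × 0.875²) = 0.024945. Accumulating E over each segment gives final E = 0.8506.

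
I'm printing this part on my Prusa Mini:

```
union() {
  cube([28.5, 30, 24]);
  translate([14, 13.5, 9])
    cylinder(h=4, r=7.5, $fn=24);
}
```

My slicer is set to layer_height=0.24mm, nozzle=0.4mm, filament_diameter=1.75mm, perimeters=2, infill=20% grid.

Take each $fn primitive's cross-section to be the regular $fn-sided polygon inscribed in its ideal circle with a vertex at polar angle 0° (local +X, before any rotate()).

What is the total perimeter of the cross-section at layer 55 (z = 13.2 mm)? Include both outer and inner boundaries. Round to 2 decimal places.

117.00 mm

At z = 13.2 mm: the cube is present — its section is the full 28.5×30 rectangle (perimeter 117.00 mm); the cylinder at (14, 13.5) is not intersected at this z (z outside [9, 13]); Taking the union: only the 28.5×30 cube is present, so the union is just that shape — boundary = 117.00 mm. Overall, the cross-section is a single solid region. Total boundary length (outer) = 117.00 mm.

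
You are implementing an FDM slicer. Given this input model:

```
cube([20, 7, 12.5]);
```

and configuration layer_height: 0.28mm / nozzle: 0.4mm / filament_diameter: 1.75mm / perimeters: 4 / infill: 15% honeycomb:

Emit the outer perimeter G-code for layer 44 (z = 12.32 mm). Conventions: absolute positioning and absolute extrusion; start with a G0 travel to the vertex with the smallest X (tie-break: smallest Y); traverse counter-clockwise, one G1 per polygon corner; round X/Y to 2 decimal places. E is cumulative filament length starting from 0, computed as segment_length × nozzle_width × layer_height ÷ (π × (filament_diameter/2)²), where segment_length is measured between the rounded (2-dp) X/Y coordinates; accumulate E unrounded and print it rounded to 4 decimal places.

At z = 12.32 mm: the cube (footprint 20×7) is included at this height. The outline is a single polygon with 4 vertices. Extrusion per mm of travel: 0.4 × 0.28 / (π × 0.875²) = 0.046564. Accumulating E over each segment gives final E = 2.5145.

G0 X0.00 Y0.00 Z12.32
G1 X20.00 Y0.00 E0.9313
G1 X20.00 Y7.00 E1.2572
G1 X0.00 Y7.00 E2.1885
G1 X0.00 Y0.00 E2.5145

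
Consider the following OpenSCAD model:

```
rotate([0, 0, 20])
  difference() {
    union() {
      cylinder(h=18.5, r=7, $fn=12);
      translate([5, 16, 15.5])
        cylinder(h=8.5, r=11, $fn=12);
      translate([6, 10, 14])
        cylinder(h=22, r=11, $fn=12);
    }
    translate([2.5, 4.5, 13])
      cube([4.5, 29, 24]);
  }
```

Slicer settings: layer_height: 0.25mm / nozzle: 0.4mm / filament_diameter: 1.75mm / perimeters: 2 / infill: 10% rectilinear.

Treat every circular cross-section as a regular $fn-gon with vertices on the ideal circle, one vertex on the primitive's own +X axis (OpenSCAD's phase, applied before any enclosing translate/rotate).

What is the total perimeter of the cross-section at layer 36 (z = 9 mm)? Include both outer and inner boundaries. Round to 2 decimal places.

43.48 mm

At z = 9 mm: the cylinder: section is a regular 12-gon, circumradius r=7 (perimeter = 2·12·7.000·sin(180°/12) = 43.48 mm); the cylinder at (5, 16) is absent (z outside [15.5, 24]); the cylinder at (6, 10) does not reach this height (z outside [14, 36]); Combining (union): only the r=7 cylinder is present, so the union is just that shape — boundary = 43.48 mm; the cube at (2.5, 4.5) is not intersected at this z (z outside [13, 37]); Taking the first minus the rest: none of the subtracted shapes is present at this height, so that combined region is unchanged — boundary = 43.48 mm; (whole slice rotated 20° about Z — lengths, areas and connectivity unchanged). Overall, the cross-section is a single solid region. Total boundary length (outer) = 43.48 mm.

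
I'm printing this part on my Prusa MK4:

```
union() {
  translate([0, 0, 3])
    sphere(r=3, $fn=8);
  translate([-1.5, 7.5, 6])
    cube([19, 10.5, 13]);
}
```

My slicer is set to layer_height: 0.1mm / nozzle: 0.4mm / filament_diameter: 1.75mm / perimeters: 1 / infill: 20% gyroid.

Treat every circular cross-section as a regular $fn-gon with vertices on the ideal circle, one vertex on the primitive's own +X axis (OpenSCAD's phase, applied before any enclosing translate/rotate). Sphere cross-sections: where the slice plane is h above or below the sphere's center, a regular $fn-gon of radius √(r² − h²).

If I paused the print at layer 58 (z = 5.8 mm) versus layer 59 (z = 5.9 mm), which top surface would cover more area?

layer 58 (z = 5.8 mm)

Layer 58 (z = 5.8): the sphere: section is a regular 8-gon, circumradius = √(r²−h²) = √(3²−2.8²) = 1.077 (area = (8/2)·1.077²·sin(360°/8) = 3.28 mm²); the cube at (-1.5, 7.5) is absent (z outside [6, 19]); Combining (union): only the r=3 sphere is present, so the union is just that shape — area = 3.28 mm². So its area = 3.28 mm². Layer 59 (z = 5.9): the sphere: section is a regular 8-gon, circumradius = √(r²−h²) = √(3²−2.9²) = 0.768 (area = (8/2)·0.768²·sin(360°/8) = 1.67 mm²); the cube at (-1.5, 7.5) does not reach this height (z outside [6, 19]); Taking the union: only the r=3 sphere is present, so the union is just that shape — area = 1.67 mm². So its area = 1.67 mm². Layer 58 is larger (3.28 vs 1.67 mm²).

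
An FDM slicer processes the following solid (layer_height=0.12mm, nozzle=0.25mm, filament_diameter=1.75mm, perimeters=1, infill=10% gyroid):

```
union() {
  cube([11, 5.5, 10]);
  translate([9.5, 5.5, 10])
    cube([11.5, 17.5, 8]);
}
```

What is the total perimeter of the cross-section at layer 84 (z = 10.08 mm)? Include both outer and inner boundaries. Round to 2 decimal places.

At z = 10.08 mm: the cube does not reach this height (z outside [0, 10]); the cube at (9.5, 5.5) is present — its section is the full 11.5×17.5 rectangle (perimeter 58.00 mm); Combining (union): only the 11.5×17.5 cube at (9.5, 5.5) is present, so the union is just that shape — boundary = 58.00 mm. Overall, the cross-section is a single solid region. Total boundary length (outer) = 58.00 mm.

58.00 mm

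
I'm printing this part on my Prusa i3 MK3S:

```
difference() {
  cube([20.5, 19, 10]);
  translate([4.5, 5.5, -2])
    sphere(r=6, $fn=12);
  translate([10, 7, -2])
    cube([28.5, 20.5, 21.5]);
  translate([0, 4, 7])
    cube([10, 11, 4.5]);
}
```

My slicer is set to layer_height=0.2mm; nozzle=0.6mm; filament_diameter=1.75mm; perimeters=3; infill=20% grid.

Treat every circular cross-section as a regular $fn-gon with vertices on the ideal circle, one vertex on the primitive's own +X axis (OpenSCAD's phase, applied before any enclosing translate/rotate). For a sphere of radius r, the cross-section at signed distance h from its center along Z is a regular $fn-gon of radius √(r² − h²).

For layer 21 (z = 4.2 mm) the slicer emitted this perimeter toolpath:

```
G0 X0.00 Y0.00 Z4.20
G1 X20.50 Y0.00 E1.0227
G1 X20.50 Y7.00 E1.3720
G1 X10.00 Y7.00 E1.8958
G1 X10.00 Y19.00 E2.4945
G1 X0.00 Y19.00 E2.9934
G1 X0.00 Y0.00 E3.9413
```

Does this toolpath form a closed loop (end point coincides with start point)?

Start point (G0): (0.00, 0.00). End point (last G1): the path returns to the start — closed.

yes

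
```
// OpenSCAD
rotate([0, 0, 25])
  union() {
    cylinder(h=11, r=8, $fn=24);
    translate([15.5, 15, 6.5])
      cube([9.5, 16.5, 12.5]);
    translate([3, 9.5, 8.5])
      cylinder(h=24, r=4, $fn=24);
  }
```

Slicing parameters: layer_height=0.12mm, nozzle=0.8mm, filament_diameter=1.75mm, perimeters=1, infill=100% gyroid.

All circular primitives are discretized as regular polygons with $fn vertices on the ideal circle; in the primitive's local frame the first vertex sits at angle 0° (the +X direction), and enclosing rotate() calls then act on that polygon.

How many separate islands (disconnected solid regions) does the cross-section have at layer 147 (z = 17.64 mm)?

2

At z = 17.64 mm: the cylinder does not reach this height (z outside [0, 11]); the cube at (15.5, 15) (footprint 9.5×16.5) is included at this height; the r=4 cylinder at (3, 9.5) gives a regular 24-gon of circumradius 4 (constant along its height); Combining (union): the 2 present regions are separate (no shared area or edge), so areas and boundary lengths simply add and each stays a separate island — 2 connected regions; (whole slice rotated 25° about Z — lengths, areas and connectivity unchanged). Overall, the cross-section has 2 separate islands. Island count = 2.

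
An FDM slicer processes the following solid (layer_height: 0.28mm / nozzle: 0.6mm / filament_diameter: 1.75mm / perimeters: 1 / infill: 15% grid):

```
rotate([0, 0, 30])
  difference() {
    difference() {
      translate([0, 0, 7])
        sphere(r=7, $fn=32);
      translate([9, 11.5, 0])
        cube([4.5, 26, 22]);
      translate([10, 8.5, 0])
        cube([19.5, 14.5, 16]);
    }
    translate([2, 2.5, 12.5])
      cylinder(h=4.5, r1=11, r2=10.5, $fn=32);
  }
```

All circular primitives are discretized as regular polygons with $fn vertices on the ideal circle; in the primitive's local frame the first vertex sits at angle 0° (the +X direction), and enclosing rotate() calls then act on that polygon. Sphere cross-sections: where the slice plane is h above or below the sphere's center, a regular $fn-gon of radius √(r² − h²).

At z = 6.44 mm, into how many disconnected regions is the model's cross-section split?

1

At z = 6.44 mm: the r=7 sphere slices to a regular 32-gon of circumradius 6.978 (√(r²−h²) with h=0.56 from center); the cube at (9, 11.5) (footprint 4.5×26) is included at this height; the cube at (10, 8.5) is present — its section is the full 19.5×14.5 rectangle; Taking the first minus the rest: starting from the r=7 sphere, the 4.5×26 cube at (9, 11.5) misses the remaining region (no effect); the 19.5×14.5 cube at (10, 8.5) misses the remaining region (no effect) — 1 connected region; the cone at (2, 2.5) does not reach this height (z outside [12.5, 17]); Taking the first minus the rest: none of the subtracted shapes is present at this height, so the result so far is unchanged — 1 connected region; (whole slice rotated 30° about Z — lengths, areas and connectivity unchanged). The result has 1 disconnected region.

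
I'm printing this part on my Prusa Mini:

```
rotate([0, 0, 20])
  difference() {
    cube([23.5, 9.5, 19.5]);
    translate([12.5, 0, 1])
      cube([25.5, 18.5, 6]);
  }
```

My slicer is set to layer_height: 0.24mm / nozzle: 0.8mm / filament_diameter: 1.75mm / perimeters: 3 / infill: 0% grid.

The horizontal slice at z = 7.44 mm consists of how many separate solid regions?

1

At z = 7.44 mm: the 23.5×9.5 cube contributes its full rectangle; the cube at (12.5, 0) does not reach this height (z outside [1, 7]); Subtracting the remaining from the first: none of the subtracted shapes is present at this height, so the 23.5×9.5 cube is unchanged — 1 connected region; (rotated 20° about Z; rotation is an isometry so areas/perimeters/island counts are preserved). The result has 1 disconnected region.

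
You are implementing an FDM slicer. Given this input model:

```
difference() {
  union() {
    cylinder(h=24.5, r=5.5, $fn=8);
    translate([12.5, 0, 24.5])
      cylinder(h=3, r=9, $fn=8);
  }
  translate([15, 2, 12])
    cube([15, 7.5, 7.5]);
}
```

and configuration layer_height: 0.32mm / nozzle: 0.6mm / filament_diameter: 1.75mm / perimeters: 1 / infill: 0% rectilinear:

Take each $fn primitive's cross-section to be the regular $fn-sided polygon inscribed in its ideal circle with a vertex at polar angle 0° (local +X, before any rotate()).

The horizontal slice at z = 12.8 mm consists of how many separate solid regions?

At z = 12.8 mm: the r=5.5 cylinder contributes a regular 8-gon of circumradius 5.5; the cylinder at (12.5, 0) is absent (z outside [24.5, 27.5]); Merging all regions: only the r=5.5 cylinder is present, so the union is just that shape — 1 connected region; the 15×7.5 cube at (15, 2) contributes its full rectangle; Taking the first minus the rest: starting from that combined region, the 15×7.5 cube at (15, 2) misses the remaining region (no effect) — 1 connected region. The result has 1 disconnected region.

1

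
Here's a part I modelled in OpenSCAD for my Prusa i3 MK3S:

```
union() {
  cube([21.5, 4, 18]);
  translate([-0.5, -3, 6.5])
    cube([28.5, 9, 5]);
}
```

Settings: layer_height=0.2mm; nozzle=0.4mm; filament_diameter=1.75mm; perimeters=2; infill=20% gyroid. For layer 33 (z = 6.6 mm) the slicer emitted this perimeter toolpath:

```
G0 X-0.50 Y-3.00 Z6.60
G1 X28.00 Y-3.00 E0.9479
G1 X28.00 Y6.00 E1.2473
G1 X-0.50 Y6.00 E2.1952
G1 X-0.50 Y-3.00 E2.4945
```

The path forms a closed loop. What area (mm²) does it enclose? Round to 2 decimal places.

Apply the shoelace formula to the sequence of (X, Y) vertices; enclosed area = 256.50 mm².

256.50 mm²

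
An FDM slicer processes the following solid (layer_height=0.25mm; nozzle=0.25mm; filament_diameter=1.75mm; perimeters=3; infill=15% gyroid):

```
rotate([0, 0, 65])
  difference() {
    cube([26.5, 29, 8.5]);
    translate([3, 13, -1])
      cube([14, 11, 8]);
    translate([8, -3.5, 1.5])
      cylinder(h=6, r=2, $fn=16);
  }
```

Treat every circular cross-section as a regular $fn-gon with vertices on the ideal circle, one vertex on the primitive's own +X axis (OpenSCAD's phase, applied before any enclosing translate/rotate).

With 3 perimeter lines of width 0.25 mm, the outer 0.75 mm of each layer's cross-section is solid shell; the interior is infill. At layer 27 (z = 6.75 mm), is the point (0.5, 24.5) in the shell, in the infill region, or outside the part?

infill

At z = 6.75 mm: the 26.5×29 cube contributes its full rectangle; the cube at (3, 13) (footprint 14×11) is included at this height; the r=2 cylinder at (8, -3.5) contributes a regular 16-gon of circumradius 2; Taking the first minus the rest: starting from the 26.5×29 cube, the 14×11 cube at (3, 13) lies wholly inside it (removes its full 154.00 mm² and its 50.00 mm outline becomes a hole wall); the r=2 cylinder at (8, -3.5) misses the remaining region (no effect) — 1 connected region with 1 hole; (whole slice rotated 65° about Z — lengths, areas and connectivity unchanged). Overall, the cross-section is one region with 1 hole. Undo the 65° rotation: the query point maps to (22.416, 9.901) in the un-rotated model frame. The nearest boundary edge runs (26.50, 29.00)→(26.50, 0.00); distance from the point to it = 4.08 mm. The point is inside the cross-section and 4.08 mm from the nearest boundary — more than the 0.75 mm shell width (3 × 0.25), so it's in the infill interior.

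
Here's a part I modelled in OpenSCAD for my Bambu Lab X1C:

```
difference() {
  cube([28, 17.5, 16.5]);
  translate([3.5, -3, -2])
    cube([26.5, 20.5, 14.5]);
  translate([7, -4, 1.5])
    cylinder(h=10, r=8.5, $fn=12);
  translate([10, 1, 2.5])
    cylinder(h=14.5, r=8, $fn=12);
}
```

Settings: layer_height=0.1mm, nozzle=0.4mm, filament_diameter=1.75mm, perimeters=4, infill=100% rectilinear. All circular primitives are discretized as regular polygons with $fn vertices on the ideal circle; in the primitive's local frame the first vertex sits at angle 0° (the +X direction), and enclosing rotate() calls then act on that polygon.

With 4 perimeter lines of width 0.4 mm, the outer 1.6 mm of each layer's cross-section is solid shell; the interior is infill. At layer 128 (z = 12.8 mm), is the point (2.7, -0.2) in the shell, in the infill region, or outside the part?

outside

At z = 12.8 mm: the cube (footprint 28×17.5) is included at this height; the cube at (3.5, -3) is not intersected at this z (z outside [-2, 12.5]); the cylinder at (7, -4) does not reach this height (z outside [1.5, 11.5]); the r=8 cylinder at (10, 1) gives a regular 12-gon of circumradius 8 (constant along its height); After the difference (first − rest): starting from the 28×17.5 cube, the r=8 cylinder at (10, 1) partially overlaps it — only the 111.73 mm² overlap (of its 192.00 mm²) is removed, clipping the outline — 1 connected region. Overall, the cross-section is a single solid region. The nearest boundary edge runs (2.00, 1.00)→(2.27, 0.00); distance from the point to it = 0.48 mm. The point is not inside any of the regions above, so it lies outside the cross-section (0.48 mm from the nearest boundary).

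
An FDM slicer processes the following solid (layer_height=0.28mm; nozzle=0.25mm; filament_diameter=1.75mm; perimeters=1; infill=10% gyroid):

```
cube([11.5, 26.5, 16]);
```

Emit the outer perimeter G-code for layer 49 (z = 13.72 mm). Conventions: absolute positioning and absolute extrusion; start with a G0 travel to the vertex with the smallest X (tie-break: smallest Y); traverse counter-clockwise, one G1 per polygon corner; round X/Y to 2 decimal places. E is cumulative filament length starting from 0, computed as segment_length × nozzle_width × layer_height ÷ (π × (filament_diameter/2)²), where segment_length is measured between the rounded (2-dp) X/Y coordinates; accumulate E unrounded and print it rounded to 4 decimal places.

G0 X0.00 Y0.00 Z13.72
G1 X11.50 Y0.00 E0.3347
G1 X11.50 Y26.50 E1.1059
G1 X0.00 Y26.50 E1.4406
G1 X0.00 Y0.00 E2.2118

At z = 13.72 mm: the 11.5×26.5 cube contributes its full rectangle. The outline is a single polygon with 4 vertices. Extrusion per mm of travel: 0.25 × 0.28 / (π × 0.875²) = 0.029103. Accumulating E over each segment gives final E = 2.2118.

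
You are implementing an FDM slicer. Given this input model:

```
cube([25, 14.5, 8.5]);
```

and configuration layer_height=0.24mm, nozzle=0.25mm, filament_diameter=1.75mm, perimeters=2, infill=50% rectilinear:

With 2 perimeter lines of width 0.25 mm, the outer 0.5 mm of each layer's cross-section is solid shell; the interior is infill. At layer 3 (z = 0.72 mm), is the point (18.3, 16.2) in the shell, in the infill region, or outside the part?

At z = 0.72 mm: the 25×14.5 cube contributes its full rectangle. Overall, the cross-section is a single solid region. The nearest boundary edge runs (25.00, 14.50)→(0.00, 14.50); distance from the point to it = 1.70 mm. The point is not inside any of the regions above, so it lies outside the cross-section (1.70 mm from the nearest boundary).

outside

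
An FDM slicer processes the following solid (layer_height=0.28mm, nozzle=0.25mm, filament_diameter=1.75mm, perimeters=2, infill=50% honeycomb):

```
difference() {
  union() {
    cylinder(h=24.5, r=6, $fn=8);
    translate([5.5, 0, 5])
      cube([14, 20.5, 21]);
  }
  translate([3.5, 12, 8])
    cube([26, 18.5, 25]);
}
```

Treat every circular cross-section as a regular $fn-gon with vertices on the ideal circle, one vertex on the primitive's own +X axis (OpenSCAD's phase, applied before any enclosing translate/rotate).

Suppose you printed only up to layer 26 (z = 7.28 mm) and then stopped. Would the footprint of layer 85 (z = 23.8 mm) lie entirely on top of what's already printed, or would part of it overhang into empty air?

entirely on top

Compare the two slices. At z = 7.28: the r=6 cylinder contributes a regular 8-gon of circumradius 6 (area = (8/2)·6.000²·sin(360°/8) = 101.82 mm²); the cube at (5.5, 0) is present — its section is the full 14×20.5 rectangle (area 287.00 mm²); Merging all regions: the regions partially overlap — summed areas 388.82 mm² minus the doubly-counted overlap 0.30 mm² gives 388.52 mm² — area = 388.52 mm²; the cube at (3.5, 12) is absent (z outside [8, 33]); Subtracting the remaining from the first: none of the subtracted shapes is present at this height, so the result so far is unchanged — area = 388.52 mm². At z = 23.8: the r=6 cylinder gives a regular 8-gon of circumradius 6 (constant along its height) (area = (8/2)·6.000²·sin(360°/8) = 101.82 mm²); the cube at (5.5, 0) (footprint 14×20.5) is included at this height (area 287.00 mm²); Taking the union: the regions partially overlap — summed areas 388.82 mm² minus the doubly-counted overlap 0.30 mm² gives 388.52 mm² — area = 388.52 mm²; the cube at (3.5, 12) is present — its section is the full 26×18.5 rectangle (area 481.00 mm²); After the difference (first − rest): starting from the result so far (388.52 mm²), the 26×18.5 cube at (3.5, 12) partially overlaps it — only the 119.00 mm² overlap (of its 481.00 mm²) is removed, clipping the outline — area = 269.52 mm². Checking containment: the cross-section at z = 23.8 is a subset of the cross-section at z = 7.28.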